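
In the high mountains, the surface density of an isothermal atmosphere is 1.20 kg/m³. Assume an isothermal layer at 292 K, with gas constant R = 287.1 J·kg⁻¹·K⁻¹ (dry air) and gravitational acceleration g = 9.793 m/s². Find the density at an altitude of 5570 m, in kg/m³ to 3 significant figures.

ρ ≈ 0.626 kg/m³

Scale height: H = RT/g = 287.1 × 292 / 9.793 = 8560.5 m.
In an isothermal atmosphere, density decays like pressure: ρ = ρ₀ exp(−z/H).
z/H = 5570.0/8560.5 = 0.65066; exp(−0.65066) = 0.52170.
ρ = 1.20 × 0.52170 = 0.62604 kg/m³.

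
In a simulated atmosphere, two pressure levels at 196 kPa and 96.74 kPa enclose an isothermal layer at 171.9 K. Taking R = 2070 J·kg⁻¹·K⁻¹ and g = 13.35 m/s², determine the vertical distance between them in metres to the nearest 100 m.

Δz ≈ 18800 m

Hypsometric equation: Δz = (R T̄/g) ln(P₁/P₂).
R T̄/g = 2070 × 171.9 / 13.35 = 26654 m.
ln(196/96.74) = ln(2.0260) = 0.70606.
Δz = 26654 × 0.70606 = 18819 m.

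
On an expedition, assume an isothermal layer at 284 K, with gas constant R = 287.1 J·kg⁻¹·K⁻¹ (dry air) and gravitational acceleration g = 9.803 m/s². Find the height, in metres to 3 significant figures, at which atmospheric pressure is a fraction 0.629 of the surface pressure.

z ≈ 3860 m

Scale height: H = RT/g = 287.1 × 284 / 9.803 = 8317.5 m.
Set P/P₀ = exp(−z/H) = 0.629, so z = −H ln(0.629).
−ln(0.629) = 0.46362; z = 8317.5 × 0.46362 = 3856.2 m.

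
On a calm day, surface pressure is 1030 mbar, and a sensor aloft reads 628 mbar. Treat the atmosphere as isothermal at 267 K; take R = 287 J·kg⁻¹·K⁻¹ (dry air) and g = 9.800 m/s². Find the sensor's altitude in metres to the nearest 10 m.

Scale height: H = RT/g = 287 × 267 / 9.800 = 7819.3 m.
Invert the barometric formula: z = H ln(P₀/P).
P₀/P = 1030/628 = 1.6401; ln(1.6401) = 0.49476.
z = 7819.3 × 0.49476 = 3868.7 m.

z ≈ 3870 m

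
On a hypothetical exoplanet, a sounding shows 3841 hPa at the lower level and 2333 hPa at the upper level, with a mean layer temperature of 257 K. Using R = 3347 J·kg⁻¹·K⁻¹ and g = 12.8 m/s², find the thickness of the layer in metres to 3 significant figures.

Δz ≈ 33500 m

Hypsometric equation: Δz = (R T̄/g) ln(P₁/P₂).
R T̄/g = 3347 × 257 / 12.8 = 67201 m.
ln(3841/2333) = ln(1.6464) = 0.49859.
Δz = 67201 × 0.49859 = 33506 m.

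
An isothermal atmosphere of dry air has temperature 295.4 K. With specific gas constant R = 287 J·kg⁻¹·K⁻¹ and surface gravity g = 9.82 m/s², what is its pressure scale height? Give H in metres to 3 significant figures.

The scale height of an isothermal atmosphere is H = RT/g.
H = 287 × 295.4 / 9.82 = 84780/9.82 = 8633.4 m.

H ≈ 8630 m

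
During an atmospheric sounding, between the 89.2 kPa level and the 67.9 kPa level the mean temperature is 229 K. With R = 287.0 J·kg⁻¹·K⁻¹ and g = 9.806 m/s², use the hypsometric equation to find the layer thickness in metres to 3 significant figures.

Δz ≈ 1830 m

Hypsometric equation: Δz = (R T̄/g) ln(P₁/P₂).
R T̄/g = 287.0 × 229 / 9.806 = 6702.3 m.
ln(89.2/67.9) = ln(1.3137) = 0.27285.
Δz = 6702.3 × 0.27285 = 1828.7 m.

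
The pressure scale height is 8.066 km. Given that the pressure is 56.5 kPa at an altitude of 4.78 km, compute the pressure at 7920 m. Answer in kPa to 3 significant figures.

Between two levels, P₂ = P₁ exp(−Δz/H) with Δz = z₂ − z₁.
Δz = 7920.0 − 4780.0 = 3140.0 m; Δz/H = 3140.0/8066.0 = 0.38929.
P₂ = 56.5 × exp(−0.38929) = 56.5 × 0.67754 = 38.281 kPa.

P ≈ 38.3 kPa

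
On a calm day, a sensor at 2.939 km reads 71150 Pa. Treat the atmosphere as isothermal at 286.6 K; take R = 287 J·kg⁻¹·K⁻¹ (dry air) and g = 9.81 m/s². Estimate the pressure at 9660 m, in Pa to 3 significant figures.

Scale height: H = RT/g = 287 × 286.6 / 9.81 = 8384.7 m.
Between two levels, P₂ = P₁ exp(−Δz/H) with Δz = z₂ − z₁.
Δz = 9660.0 − 2939.0 = 6721.0 m; Δz/H = 6721.0/8384.7 = 0.80158.
P₂ = 71150 × exp(−0.80158) = 71150 × 0.44862 = 31919 Pa.

P ≈ 31900 Pa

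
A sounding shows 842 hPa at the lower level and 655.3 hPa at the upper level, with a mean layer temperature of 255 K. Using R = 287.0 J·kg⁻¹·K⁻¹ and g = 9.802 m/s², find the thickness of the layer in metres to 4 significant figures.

Δz ≈ 1872 m

Hypsometric equation: Δz = (R T̄/g) ln(P₁/P₂).
R T̄/g = 287.0 × 255 / 9.802 = 7466.3 m.
ln(842/655.3) = ln(1.2849) = 0.25068.
Δz = 7466.3 × 0.25068 = 1871.7 m.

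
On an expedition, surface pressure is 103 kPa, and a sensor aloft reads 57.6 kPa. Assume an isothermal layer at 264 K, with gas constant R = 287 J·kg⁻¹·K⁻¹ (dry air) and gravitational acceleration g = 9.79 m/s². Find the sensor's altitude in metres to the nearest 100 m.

z ≈ 4500 m

Scale height: H = RT/g = 287 × 264 / 9.79 = 7739.3 m.
Invert the barometric formula: z = H ln(P₀/P).
P₀/P = 103/57.6 = 1.7882; ln(1.7882) = 0.58121.
z = 7739.3 × 0.58121 = 4498.2 m.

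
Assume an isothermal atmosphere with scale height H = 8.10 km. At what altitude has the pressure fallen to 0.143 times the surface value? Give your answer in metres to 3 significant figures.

Set P/P₀ = exp(−z/H) = 0.143, so z = −H ln(0.143).
−ln(0.143) = 1.9449; z = 8100.0 × 1.9449 = 15754 m.

z ≈ 15800 m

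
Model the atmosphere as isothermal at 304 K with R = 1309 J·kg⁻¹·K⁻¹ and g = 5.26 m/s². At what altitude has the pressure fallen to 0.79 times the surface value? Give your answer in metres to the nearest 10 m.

z ≈ 17830 m

Scale height: H = RT/g = 1309 × 304 / 5.26 = 75653 m.
Set P/P₀ = exp(−z/H) = 0.79, so z = −H ln(0.79).
−ln(0.79) = 0.23572; z = 75653 × 0.23572 = 17833 m.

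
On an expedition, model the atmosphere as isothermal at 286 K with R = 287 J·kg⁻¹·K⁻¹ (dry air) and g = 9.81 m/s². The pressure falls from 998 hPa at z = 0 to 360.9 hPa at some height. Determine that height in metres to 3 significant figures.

Scale height: H = RT/g = 287 × 286 / 9.81 = 8367.2 m.
Invert the barometric formula: z = H ln(P₀/P).
P₀/P = 998/360.9 = 2.7653; ln(2.7653) = 1.0171.
z = 8367.2 × 1.0171 = 8510.3 m.

z ≈ 8510 m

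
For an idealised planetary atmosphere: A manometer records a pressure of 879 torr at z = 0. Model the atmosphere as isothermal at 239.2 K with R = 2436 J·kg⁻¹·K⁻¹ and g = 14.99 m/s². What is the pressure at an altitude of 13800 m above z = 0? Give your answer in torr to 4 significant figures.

P ≈ 616.3 torr

Scale height: H = RT/g = 2436 × 239.2 / 14.99 = 38872 m.
Barometric formula: P = P₀ exp(−z/H).
z/H = 13800/38872 = 0.35501; exp(−0.35501) = 0.70117.
P = 879 × 0.70117 = 616.33 torr.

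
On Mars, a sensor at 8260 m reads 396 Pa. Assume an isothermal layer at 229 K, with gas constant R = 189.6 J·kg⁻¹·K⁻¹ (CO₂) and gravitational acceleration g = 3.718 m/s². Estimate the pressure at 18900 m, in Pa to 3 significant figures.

Scale height: H = RT/g = 189.6 × 229 / 3.718 = 11678 m.
Between two levels, P₂ = P₁ exp(−Δz/H) with Δz = z₂ − z₁.
Δz = 18900 − 8260.0 = 10640 m; Δz/H = 10640/11678 = 0.91111.
P₂ = 396 × exp(−0.91111) = 396 × 0.40208 = 159.22 Pa.

P ≈ 159 Pa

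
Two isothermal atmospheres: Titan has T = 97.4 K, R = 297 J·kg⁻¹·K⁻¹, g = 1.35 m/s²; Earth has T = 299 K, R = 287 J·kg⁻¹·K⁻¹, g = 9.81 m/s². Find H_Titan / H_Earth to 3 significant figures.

H_Titan/H_Earth ≈ 2.45

H = RT/g for each body.
H_Titan = 297 × 97.4 / 1.35 = 21428 m.
H_Earth = 287 × 299 / 9.81 = 8747.5 m.
H_Titan/H_Earth = 21428/8747.5 = 2.4496.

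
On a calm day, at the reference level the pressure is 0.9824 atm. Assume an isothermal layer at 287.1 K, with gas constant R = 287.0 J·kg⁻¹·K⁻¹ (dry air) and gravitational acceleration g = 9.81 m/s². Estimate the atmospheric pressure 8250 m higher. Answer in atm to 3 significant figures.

Scale height: H = RT/g = 287.0 × 287.1 / 9.81 = 8399.4 m.
Barometric formula: P = P₀ exp(−z/H).
z/H = 8250.0/8399.4 = 0.98221; exp(−0.98221) = 0.37448.
P = 0.9824 × 0.37448 = 0.36789 atm.

P ≈ 0.368 atm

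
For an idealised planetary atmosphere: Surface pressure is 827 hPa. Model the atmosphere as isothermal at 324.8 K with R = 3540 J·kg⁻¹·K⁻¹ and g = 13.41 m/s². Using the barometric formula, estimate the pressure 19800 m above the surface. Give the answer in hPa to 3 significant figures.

P ≈ 656 hPa

Scale height: H = RT/g = 3540 × 324.8 / 13.41 = 85741 m.
Barometric formula: P = P₀ exp(−z/H).
z/H = 19800/85741 = 0.23093; exp(−0.23093) = 0.79380.
P = 827 × 0.79380 = 656.47 hPa.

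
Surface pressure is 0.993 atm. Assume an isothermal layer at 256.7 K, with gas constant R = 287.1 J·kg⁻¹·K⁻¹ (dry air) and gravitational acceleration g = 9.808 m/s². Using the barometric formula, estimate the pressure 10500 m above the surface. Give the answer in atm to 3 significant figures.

Scale height: H = RT/g = 287.1 × 256.7 / 9.808 = 7514.1 m.
Barometric formula: P = P₀ exp(−z/H).
z/H = 10500/7514.1 = 1.3974; exp(−1.3974) = 0.24724.
P = 0.993 × 0.24724 = 0.24551 atm.

P ≈ 0.246 atm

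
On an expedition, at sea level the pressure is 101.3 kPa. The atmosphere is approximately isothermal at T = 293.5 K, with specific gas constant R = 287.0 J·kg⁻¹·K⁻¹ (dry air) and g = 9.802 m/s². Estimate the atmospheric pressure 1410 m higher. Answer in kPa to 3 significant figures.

P ≈ 86.0 kPa

Scale height: H = RT/g = 287.0 × 293.5 / 9.802 = 8593.6 m.
Barometric formula: P = P₀ exp(−z/H).
z/H = 1410.0/8593.6 = 0.16408; exp(−0.16408) = 0.84867.
P = 101.3 × 0.84867 = 85.970 kPa.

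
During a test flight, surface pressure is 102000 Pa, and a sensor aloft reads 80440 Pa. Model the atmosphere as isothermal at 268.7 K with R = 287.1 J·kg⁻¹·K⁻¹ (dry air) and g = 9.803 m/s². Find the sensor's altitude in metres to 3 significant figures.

Scale height: H = RT/g = 287.1 × 268.7 / 9.803 = 7869.4 m.
Invert the barometric formula: z = H ln(P₀/P).
P₀/P = 102000/80440 = 1.2680; ln(1.2680) = 0.23744.
z = 7869.4 × 0.23744 = 1868.5 m.

z ≈ 1870 m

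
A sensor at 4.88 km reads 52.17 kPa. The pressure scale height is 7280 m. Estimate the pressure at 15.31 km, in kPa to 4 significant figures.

Between two levels, P₂ = P₁ exp(−Δz/H) with Δz = z₂ − z₁.
Δz = 15310 − 4880.0 = 10430 m; Δz/H = 10430/7280.0 = 1.4327.
P₂ = 52.17 × exp(−1.4327) = 52.17 × 0.23866 = 12.451 kPa.

P ≈ 12.45 kPa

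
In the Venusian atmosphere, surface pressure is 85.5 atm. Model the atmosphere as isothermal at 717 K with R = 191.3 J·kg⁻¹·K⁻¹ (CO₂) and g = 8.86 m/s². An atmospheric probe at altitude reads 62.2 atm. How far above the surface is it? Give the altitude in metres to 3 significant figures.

Scale height: H = RT/g = 191.3 × 717 / 8.86 = 15481 m.
Invert the barometric formula: z = H ln(P₀/P).
P₀/P = 85.5/62.2 = 1.3746; ln(1.3746) = 0.31816.
z = 15481 × 0.31816 = 4925.4 m.

z ≈ 4930 m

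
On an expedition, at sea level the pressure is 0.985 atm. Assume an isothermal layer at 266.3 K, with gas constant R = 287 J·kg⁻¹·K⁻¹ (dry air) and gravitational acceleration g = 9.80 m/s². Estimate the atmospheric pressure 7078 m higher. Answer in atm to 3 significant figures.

Scale height: H = RT/g = 287 × 266.3 / 9.80 = 7798.8 m.
Barometric formula: P = P₀ exp(−z/H).
z/H = 7078.0/7798.8 = 0.90758; exp(−0.90758) = 0.40350.
P = 0.985 × 0.40350 = 0.39745 atm.

P ≈ 0.397 atm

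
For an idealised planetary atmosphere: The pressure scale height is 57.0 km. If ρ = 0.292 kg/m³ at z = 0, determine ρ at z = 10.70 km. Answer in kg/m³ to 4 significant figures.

In an isothermal atmosphere, density decays like pressure: ρ = ρ₀ exp(−z/H).
z/H = 10700/57000 = 0.18772; exp(−0.18772) = 0.82885.
ρ = 0.292 × 0.82885 = 0.24202 kg/m³.

ρ ≈ 0.2420 kg/m³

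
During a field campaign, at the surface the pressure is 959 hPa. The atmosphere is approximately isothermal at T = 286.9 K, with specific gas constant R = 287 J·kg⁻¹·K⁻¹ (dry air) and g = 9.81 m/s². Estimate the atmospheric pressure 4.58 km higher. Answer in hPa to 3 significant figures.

P ≈ 556 hPa

Scale height: H = RT/g = 287 × 286.9 / 9.81 = 8393.5 m.
Barometric formula: P = P₀ exp(−z/H).
z/H = 4580.0/8393.5 = 0.54566; exp(−0.54566) = 0.57946.
P = 959 × 0.57946 = 555.70 hPa.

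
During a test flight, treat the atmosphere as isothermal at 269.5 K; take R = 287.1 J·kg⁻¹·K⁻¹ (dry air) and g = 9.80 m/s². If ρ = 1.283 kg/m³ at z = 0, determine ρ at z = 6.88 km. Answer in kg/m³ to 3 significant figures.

Scale height: H = RT/g = 287.1 × 269.5 / 9.80 = 7895.3 m.
In an isothermal atmosphere, density decays like pressure: ρ = ρ₀ exp(−z/H).
z/H = 6880.0/7895.3 = 0.87140; exp(−0.87140) = 0.41837.
ρ = 1.283 × 0.41837 = 0.53677 kg/m³.

ρ ≈ 0.537 kg/m³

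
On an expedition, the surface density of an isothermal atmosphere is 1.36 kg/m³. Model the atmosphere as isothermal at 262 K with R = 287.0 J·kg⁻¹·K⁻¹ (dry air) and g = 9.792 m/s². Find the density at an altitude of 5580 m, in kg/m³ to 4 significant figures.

ρ ≈ 0.6576 kg/m³

Scale height: H = RT/g = 287.0 × 262 / 9.792 = 7679.1 m.
In an isothermal atmosphere, density decays like pressure: ρ = ρ₀ exp(−z/H).
z/H = 5580.0/7679.1 = 0.72665; exp(−0.72665) = 0.48353.
ρ = 1.36 × 0.48353 = 0.65760 kg/m³.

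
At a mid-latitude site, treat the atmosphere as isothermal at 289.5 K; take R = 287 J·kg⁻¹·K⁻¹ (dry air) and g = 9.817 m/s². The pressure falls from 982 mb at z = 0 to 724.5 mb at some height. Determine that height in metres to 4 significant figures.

z ≈ 2574 m

Scale height: H = RT/g = 287 × 289.5 / 9.817 = 8463.5 m.
Invert the barometric formula: z = H ln(P₀/P).
P₀/P = 982/724.5 = 1.3554; ln(1.3554) = 0.30410.
z = 8463.5 × 0.30410 = 2573.8 m.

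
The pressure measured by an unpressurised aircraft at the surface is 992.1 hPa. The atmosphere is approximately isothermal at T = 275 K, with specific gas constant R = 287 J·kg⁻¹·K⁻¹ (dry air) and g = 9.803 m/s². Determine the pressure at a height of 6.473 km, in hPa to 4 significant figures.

Scale height: H = RT/g = 287 × 275 / 9.803 = 8051.1 m.
Barometric formula: P = P₀ exp(−z/H).
z/H = 6473.0/8051.1 = 0.80399; exp(−0.80399) = 0.44754.
P = 992.1 × 0.44754 = 444.00 hPa.

P ≈ 444.0 hPa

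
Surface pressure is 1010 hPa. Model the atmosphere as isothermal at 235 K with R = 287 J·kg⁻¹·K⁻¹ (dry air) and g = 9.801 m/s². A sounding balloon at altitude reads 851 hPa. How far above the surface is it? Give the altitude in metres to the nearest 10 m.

Scale height: H = RT/g = 287 × 235 / 9.801 = 6881.4 m.
Invert the barometric formula: z = H ln(P₀/P).
P₀/P = 1010/851 = 1.1868; ln(1.1868) = 0.17126.
z = 6881.4 × 0.17126 = 1178.5 m.

z ≈ 1180 m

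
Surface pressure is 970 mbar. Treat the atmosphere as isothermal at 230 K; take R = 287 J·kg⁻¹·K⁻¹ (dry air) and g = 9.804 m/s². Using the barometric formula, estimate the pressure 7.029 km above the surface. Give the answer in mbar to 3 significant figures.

P ≈ 341 mbar

Scale height: H = RT/g = 287 × 230 / 9.804 = 6733.0 m.
Barometric formula: P = P₀ exp(−z/H).
z/H = 7029.0/6733.0 = 1.0440; exp(−1.0440) = 0.35204.
P = 970 × 0.35204 = 341.48 mbar.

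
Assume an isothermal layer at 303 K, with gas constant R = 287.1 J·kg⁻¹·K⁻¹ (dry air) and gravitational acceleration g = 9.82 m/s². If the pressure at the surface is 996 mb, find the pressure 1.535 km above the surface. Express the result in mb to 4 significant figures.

Scale height: H = RT/g = 287.1 × 303 / 9.82 = 8858.6 m.
Barometric formula: P = P₀ exp(−z/H).
z/H = 1535.0/8858.6 = 0.17328; exp(−0.17328) = 0.84090.
P = 996 × 0.84090 = 837.54 mb.

P ≈ 837.5 mb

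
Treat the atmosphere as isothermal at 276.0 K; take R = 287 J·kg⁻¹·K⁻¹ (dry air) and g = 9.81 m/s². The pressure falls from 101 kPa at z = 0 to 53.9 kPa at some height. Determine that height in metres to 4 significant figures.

z ≈ 5071 m

Scale height: H = RT/g = 287 × 276.0 / 9.81 = 8074.6 m.
Invert the barometric formula: z = H ln(P₀/P).
P₀/P = 101/53.9 = 1.8738; ln(1.8738) = 0.62797.
z = 8074.6 × 0.62797 = 5070.6 m.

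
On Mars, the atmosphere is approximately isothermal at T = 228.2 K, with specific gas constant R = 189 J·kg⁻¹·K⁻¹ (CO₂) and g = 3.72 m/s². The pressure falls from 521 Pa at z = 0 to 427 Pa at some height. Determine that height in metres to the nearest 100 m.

z ≈ 2300 m

Scale height: H = RT/g = 189 × 228.2 / 3.72 = 11594 m.
Invert the barometric formula: z = H ln(P₀/P).
P₀/P = 521/427 = 1.2201; ln(1.2201) = 0.19893.
z = 11594 × 0.19893 = 2306.4 m.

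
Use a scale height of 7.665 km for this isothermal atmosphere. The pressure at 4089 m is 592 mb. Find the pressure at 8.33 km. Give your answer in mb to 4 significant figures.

P ≈ 340.4 mb

Between two levels, P₂ = P₁ exp(−Δz/H) with Δz = z₂ − z₁.
Δz = 8330.0 − 4089.0 = 4241.0 m; Δz/H = 4241.0/7665.0 = 0.55329.
P₂ = 592 × exp(−0.55329) = 592 × 0.57505 = 340.43 mb.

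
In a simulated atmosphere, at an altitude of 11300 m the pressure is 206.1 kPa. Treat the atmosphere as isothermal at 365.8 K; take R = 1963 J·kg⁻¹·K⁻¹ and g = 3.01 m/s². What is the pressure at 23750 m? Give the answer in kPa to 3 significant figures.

P ≈ 196 kPa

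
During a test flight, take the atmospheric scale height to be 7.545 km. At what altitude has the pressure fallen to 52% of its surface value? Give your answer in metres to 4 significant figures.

Set P/P₀ = exp(−z/H) = 0.52, so z = −H ln(0.52).
−ln(0.52) = 0.65393; z = 7545.0 × 0.65393 = 4933.9 m.

z ≈ 4934 m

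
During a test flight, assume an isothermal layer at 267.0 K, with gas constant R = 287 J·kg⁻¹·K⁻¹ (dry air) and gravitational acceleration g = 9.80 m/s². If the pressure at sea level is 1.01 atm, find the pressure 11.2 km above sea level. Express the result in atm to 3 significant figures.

P ≈ 0.241 atm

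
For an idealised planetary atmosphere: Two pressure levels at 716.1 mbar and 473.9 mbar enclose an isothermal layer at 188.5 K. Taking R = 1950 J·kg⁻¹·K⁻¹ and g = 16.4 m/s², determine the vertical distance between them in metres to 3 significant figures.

Δz ≈ 9250 m

Hypsometric equation: Δz = (R T̄/g) ln(P₁/P₂).
R T̄/g = 1950 × 188.5 / 16.4 = 22413 m.
ln(716.1/473.9) = ln(1.5111) = 0.41284.
Δz = 22413 × 0.41284 = 9253.0 m.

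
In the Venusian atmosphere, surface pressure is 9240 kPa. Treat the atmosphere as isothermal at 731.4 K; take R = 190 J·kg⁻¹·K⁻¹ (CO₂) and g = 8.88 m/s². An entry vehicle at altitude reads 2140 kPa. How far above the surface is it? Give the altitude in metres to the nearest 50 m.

z ≈ 22900 m

Scale height: H = RT/g = 190 × 731.4 / 8.88 = 15649 m.
Invert the barometric formula: z = H ln(P₀/P).
P₀/P = 9240/2140 = 4.3178; ln(4.3178) = 1.4627.
z = 15649 × 1.4627 = 22890 m.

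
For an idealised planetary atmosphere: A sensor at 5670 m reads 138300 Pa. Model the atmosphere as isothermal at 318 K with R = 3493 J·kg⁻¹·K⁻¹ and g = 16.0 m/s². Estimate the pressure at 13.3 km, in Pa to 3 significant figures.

Scale height: H = RT/g = 3493 × 318 / 16.0 = 69423 m.
Between two levels, P₂ = P₁ exp(−Δz/H) with Δz = z₂ − z₁.
Δz = 13300 − 5670.0 = 7630.0 m; Δz/H = 7630.0/69423 = 0.10991.
P₂ = 138300 × exp(−0.10991) = 138300 × 0.89591 = 123900 Pa.

P ≈ 124000 Pa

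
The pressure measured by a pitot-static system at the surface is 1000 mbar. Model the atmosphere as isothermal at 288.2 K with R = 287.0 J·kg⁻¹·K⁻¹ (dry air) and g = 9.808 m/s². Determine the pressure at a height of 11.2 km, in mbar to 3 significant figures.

Scale height: H = RT/g = 287.0 × 288.2 / 9.808 = 8433.3 m.
Barometric formula: P = P₀ exp(−z/H).
z/H = 11200/8433.3 = 1.3281; exp(−1.3281) = 0.26498.
P = 1000 × 0.26498 = 264.98 mbar.

P ≈ 265 mbar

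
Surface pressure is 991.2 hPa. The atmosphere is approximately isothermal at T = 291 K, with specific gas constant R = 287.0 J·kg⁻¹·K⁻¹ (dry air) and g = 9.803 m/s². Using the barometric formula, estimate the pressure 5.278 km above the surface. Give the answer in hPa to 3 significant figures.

Scale height: H = RT/g = 287.0 × 291 / 9.803 = 8519.5 m.
Barometric formula: P = P₀ exp(−z/H).
z/H = 5278.0/8519.5 = 0.61952; exp(−0.61952) = 0.53820.
P = 991.2 × 0.53820 = 533.46 hPa.

P ≈ 533 hPa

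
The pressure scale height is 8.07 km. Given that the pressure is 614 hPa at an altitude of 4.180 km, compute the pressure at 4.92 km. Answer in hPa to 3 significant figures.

Between two levels, P₂ = P₁ exp(−Δz/H) with Δz = z₂ − z₁.
Δz = 4920.0 − 4180.0 = 740.00 m; Δz/H = 740.00/8070.0 = 0.091698.
P₂ = 614 × exp(−0.091698) = 614 × 0.91238 = 560.20 hPa.

P ≈ 560 hPa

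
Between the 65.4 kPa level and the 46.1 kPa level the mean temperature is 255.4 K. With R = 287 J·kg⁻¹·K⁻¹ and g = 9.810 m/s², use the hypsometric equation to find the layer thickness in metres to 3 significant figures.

Δz ≈ 2610 m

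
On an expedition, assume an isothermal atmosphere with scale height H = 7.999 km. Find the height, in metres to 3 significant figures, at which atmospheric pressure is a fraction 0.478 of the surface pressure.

z ≈ 5900 m

Set P/P₀ = exp(−z/H) = 0.478, so z = −H ln(0.478).
−ln(0.478) = 0.73814; z = 7999.0 × 0.73814 = 5904.4 m.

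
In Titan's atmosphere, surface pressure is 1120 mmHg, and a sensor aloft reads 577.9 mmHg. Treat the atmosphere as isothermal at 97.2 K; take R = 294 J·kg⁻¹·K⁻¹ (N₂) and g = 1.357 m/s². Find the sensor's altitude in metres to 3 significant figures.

z ≈ 13900 m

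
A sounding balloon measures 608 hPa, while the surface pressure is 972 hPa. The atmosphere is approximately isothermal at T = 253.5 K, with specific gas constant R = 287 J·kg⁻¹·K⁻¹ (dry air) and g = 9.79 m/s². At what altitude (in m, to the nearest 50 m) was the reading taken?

z ≈ 3500 m

Scale height: H = RT/g = 287 × 253.5 / 9.79 = 7431.5 m.
Invert the barometric formula: z = H ln(P₀/P).
P₀/P = 972/608 = 1.5987; ln(1.5987) = 0.46919.
z = 7431.5 × 0.46919 = 3486.8 m.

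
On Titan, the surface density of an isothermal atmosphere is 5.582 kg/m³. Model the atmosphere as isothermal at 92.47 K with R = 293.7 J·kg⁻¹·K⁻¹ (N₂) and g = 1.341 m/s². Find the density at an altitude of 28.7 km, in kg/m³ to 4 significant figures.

ρ ≈ 1.353 kg/m³

Scale height: H = RT/g = 293.7 × 92.47 / 1.341 = 20252 m.
In an isothermal atmosphere, density decays like pressure: ρ = ρ₀ exp(−z/H).
z/H = 28700/20252 = 1.4171; exp(−1.4171) = 0.24242.
ρ = 5.582 × 0.24242 = 1.3532 kg/m³.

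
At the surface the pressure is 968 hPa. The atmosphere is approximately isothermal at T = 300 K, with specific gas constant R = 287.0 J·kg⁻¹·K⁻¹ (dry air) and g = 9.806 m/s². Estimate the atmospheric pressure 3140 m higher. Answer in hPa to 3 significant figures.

Scale height: H = RT/g = 287.0 × 300 / 9.806 = 8780.3 m.
Barometric formula: P = P₀ exp(−z/H).
z/H = 3140.0/8780.3 = 0.35762; exp(−0.35762) = 0.69934.
P = 968 × 0.69934 = 676.96 hPa.

P ≈ 677 hPa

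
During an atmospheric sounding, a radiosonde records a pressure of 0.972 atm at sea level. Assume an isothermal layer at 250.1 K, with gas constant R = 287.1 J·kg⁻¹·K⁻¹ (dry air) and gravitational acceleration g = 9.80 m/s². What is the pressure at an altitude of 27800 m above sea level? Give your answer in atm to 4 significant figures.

Scale height: H = RT/g = 287.1 × 250.1 / 9.80 = 7326.9 m.
Barometric formula: P = P₀ exp(−z/H).
z/H = 27800/7326.9 = 3.7942; exp(−3.7942) = 0.022501.
P = 0.972 × 0.022501 = 0.021871 atm.

P ≈ 0.02187 atm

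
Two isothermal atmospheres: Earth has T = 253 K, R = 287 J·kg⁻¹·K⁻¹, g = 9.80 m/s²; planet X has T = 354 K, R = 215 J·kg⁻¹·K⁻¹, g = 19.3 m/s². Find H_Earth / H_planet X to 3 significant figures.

H = RT/g for each body.
H_Earth = 287 × 253 / 9.80 = 7409.3 m.
H_planet X = 215 × 354 / 19.3 = 3943.5 m.
H_Earth/H_planet X = 7409.3/3943.5 = 1.8789.

H_Earth/H_planet X ≈ 1.88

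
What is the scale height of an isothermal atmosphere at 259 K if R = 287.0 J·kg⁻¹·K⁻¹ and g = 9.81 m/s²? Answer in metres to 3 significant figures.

The scale height of an isothermal atmosphere is H = RT/g.
H = 287.0 × 259 / 9.81 = 74333/9.81 = 7577.3 m.

H ≈ 7580 m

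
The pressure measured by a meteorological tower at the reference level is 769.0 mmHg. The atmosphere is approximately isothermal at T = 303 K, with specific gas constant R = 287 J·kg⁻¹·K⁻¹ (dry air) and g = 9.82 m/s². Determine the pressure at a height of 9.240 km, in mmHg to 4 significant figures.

P ≈ 270.9 mmHg

Scale height: H = RT/g = 287 × 303 / 9.82 = 8855.5 m.
Barometric formula: P = P₀ exp(−z/H).
z/H = 9240.0/8855.5 = 1.0434; exp(−1.0434) = 0.35225.
P = 769.0 × 0.35225 = 270.88 mmHg.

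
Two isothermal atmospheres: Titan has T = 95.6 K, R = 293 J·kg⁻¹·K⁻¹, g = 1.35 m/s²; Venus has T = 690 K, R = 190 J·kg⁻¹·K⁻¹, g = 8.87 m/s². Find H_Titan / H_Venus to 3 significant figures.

H_Titan/H_Venus ≈ 1.40

H = RT/g for each body.
H_Titan = 293 × 95.6 / 1.35 = 20749 m.
H_Venus = 190 × 690 / 8.87 = 14780 m.
H_Titan/H_Venus = 20749/14780 = 1.4039.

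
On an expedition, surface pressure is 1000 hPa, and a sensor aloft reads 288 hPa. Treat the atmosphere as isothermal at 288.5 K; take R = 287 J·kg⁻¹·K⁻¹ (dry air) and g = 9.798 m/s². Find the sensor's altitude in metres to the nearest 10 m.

Scale height: H = RT/g = 287 × 288.5 / 9.798 = 8450.7 m.
Invert the barometric formula: z = H ln(P₀/P).
P₀/P = 1000/288 = 3.4722; ln(3.4722) = 1.2448.
z = 8450.7 × 1.2448 = 10519 m.

z ≈ 10520 m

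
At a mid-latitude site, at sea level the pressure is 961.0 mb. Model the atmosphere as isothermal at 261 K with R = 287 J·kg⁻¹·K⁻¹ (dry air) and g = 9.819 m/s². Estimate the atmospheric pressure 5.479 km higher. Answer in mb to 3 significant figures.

Scale height: H = RT/g = 287 × 261 / 9.819 = 7628.8 m.
Barometric formula: P = P₀ exp(−z/H).
z/H = 5479.0/7628.8 = 0.71820; exp(−0.71820) = 0.48763.
P = 961.0 × 0.48763 = 468.61 mb.

P ≈ 469 mb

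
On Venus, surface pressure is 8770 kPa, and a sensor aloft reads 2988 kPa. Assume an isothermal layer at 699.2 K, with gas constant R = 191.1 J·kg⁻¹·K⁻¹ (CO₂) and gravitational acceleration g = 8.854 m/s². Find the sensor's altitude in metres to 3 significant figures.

Scale height: H = RT/g = 191.1 × 699.2 / 8.854 = 15091 m.
Invert the barometric formula: z = H ln(P₀/P).
P₀/P = 8770/2988 = 2.9351; ln(2.9351) = 1.0767.
z = 15091 × 1.0767 = 16248 m.

z ≈ 16200 m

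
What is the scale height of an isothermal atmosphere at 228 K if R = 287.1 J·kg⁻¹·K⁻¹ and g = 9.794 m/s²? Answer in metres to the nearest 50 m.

H ≈ 6700 m

The scale height of an isothermal atmosphere is H = RT/g.
H = 287.1 × 228 / 9.794 = 65459/9.794 = 6683.6 m.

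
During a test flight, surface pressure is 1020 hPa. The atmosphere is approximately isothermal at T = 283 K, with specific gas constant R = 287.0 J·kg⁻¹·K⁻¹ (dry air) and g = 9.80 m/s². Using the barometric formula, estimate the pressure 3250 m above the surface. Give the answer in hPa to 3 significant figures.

P ≈ 689 hPa

Scale height: H = RT/g = 287.0 × 283 / 9.80 = 8287.9 m.
Barometric formula: P = P₀ exp(−z/H).
z/H = 3250.0/8287.9 = 0.39214; exp(−0.39214) = 0.67561.
P = 1020 × 0.67561 = 689.12 hPa.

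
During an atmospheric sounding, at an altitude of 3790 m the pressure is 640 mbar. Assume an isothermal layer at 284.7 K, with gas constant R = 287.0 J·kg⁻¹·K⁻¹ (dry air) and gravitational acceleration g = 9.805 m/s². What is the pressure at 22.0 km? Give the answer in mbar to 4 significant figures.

Scale height: H = RT/g = 287.0 × 284.7 / 9.805 = 8333.4 m.
Between two levels, P₂ = P₁ exp(−Δz/H) with Δz = z₂ − z₁.
Δz = 22000 − 3790.0 = 18210 m; Δz/H = 18210/8333.4 = 2.1852.
P₂ = 640 × exp(−2.1852) = 640 × 0.11246 = 71.974 mbar.

P ≈ 71.97 mbar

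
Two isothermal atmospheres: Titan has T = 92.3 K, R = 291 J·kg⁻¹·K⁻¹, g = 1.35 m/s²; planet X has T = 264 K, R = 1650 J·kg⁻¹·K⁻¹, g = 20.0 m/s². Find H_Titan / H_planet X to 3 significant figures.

H_Titan/H_planet X ≈ 0.913

H = RT/g for each body.
H_Titan = 291 × 92.3 / 1.35 = 19896 m.
H_planet X = 1650 × 264 / 20.0 = 21780 m.
H_Titan/H_planet X = 19896/21780 = 0.91350.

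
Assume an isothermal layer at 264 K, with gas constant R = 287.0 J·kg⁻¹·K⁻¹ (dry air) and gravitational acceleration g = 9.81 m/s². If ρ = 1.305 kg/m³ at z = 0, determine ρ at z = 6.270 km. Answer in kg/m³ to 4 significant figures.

ρ ≈ 0.5795 kg/m³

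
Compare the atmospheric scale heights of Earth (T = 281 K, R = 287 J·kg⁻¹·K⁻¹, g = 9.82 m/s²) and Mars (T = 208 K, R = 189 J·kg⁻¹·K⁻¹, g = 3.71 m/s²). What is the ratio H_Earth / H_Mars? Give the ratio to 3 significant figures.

H = RT/g for each body.
H_Earth = 287 × 281 / 9.82 = 8212.5 m.
H_Mars = 189 × 208 / 3.71 = 10596 m.
H_Earth/H_Mars = 8212.5/10596 = 0.77506.

H_Earth/H_Mars ≈ 0.775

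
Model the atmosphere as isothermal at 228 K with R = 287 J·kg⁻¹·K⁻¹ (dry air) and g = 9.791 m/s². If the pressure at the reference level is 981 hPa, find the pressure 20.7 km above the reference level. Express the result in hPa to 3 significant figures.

Scale height: H = RT/g = 287 × 228 / 9.791 = 6683.3 m.
Barometric formula: P = P₀ exp(−z/H).
z/H = 20700/6683.3 = 3.0973; exp(−3.0973) = 0.045171.
P = 981 × 0.045171 = 44.313 hPa.

P ≈ 44.3 hPa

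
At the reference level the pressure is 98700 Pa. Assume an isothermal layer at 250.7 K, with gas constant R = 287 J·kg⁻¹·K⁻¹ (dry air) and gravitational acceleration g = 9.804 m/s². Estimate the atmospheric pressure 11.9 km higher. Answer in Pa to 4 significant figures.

Scale height: H = RT/g = 287 × 250.7 / 9.804 = 7338.9 m.
Barometric formula: P = P₀ exp(−z/H).
z/H = 11900/7338.9 = 1.6215; exp(−1.6215) = 0.19760.
P = 98700 × 0.19760 = 19503 Pa.

P ≈ 19500 Pa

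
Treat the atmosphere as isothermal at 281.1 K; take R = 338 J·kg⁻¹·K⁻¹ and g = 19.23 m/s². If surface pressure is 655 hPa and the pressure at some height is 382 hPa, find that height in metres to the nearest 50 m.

z ≈ 2650 m

Scale height: H = RT/g = 338 × 281.1 / 19.23 = 4940.8 m.
Invert the barometric formula: z = H ln(P₀/P).
P₀/P = 655/382 = 1.7147; ln(1.7147) = 0.53924.
z = 4940.8 × 0.53924 = 2664.3 m.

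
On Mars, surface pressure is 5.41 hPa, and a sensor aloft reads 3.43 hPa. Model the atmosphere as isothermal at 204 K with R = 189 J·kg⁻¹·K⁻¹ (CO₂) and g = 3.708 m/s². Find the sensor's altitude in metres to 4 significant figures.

z ≈ 4738 m

Scale height: H = RT/g = 189 × 204 / 3.708 = 10398 m.
Invert the barometric formula: z = H ln(P₀/P).
P₀/P = 5.41/3.43 = 1.5773; ln(1.5773) = 0.45571.
z = 10398 × 0.45571 = 4738.5 m.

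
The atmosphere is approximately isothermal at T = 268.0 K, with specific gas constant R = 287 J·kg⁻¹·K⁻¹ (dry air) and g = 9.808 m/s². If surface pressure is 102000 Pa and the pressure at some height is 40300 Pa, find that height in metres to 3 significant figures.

z ≈ 7280 m

Scale height: H = RT/g = 287 × 268.0 / 9.808 = 7842.2 m.
Invert the barometric formula: z = H ln(P₀/P).
P₀/P = 102000/40300 = 2.5310; ln(2.5310) = 0.92861.
z = 7842.2 × 0.92861 = 7282.3 m.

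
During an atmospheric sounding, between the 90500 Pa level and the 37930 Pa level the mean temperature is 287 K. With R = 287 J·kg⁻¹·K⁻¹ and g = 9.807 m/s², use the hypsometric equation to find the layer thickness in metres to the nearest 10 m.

Δz ≈ 7300 m

Hypsometric equation: Δz = (R T̄/g) ln(P₁/P₂).
R T̄/g = 287 × 287 / 9.807 = 8399.0 m.
ln(90500/37930) = ln(2.3860) = 0.86962.
Δz = 8399.0 × 0.86962 = 7303.9 m.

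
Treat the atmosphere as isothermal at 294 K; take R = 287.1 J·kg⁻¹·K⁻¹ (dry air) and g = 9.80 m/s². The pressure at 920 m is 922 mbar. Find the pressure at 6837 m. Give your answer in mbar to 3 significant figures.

Scale height: H = RT/g = 287.1 × 294 / 9.80 = 8613.0 m.
Between two levels, P₂ = P₁ exp(−Δz/H) with Δz = z₂ − z₁.
Δz = 6837.0 − 920.00 = 5917.0 m; Δz/H = 5917.0/8613.0 = 0.68698.
P₂ = 922 × exp(−0.68698) = 922 × 0.50309 = 463.85 mbar.

P ≈ 464 mbar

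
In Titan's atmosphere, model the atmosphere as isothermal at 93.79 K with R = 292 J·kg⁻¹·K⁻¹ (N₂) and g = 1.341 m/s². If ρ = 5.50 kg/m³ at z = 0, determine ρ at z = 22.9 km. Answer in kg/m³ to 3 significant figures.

ρ ≈ 1.79 kg/m³

Scale height: H = RT/g = 292 × 93.79 / 1.341 = 20423 m.
In an isothermal atmosphere, density decays like pressure: ρ = ρ₀ exp(−z/H).
z/H = 22900/20423 = 1.1213; exp(−1.1213) = 0.32586.
ρ = 5.50 × 0.32586 = 1.7922 kg/m³.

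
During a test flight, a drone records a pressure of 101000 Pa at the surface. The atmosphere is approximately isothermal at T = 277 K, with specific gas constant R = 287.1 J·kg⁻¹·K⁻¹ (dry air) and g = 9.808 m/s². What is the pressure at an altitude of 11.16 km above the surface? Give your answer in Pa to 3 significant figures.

P ≈ 25500 Pa

Scale height: H = RT/g = 287.1 × 277 / 9.808 = 8108.4 m.
Barometric formula: P = P₀ exp(−z/H).
z/H = 11160/8108.4 = 1.3764; exp(−1.3764) = 0.25249.
P = 101000 × 0.25249 = 25501 Pa.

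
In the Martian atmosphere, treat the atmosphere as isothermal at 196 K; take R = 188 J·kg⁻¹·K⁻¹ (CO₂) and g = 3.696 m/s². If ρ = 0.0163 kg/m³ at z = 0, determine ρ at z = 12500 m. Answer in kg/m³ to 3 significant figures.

Scale height: H = RT/g = 188 × 196 / 3.696 = 9969.7 m.
In an isothermal atmosphere, density decays like pressure: ρ = ρ₀ exp(−z/H).
z/H = 12500/9969.7 = 1.2538; exp(−1.2538) = 0.28542.
ρ = 0.0163 × 0.28542 = 0.0046523 kg/m³.

ρ ≈ 0.00465 kg/m³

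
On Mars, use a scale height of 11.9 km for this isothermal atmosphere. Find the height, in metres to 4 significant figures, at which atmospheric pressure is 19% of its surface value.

z ≈ 19760 m

Set P/P₀ = exp(−z/H) = 0.19, so z = −H ln(0.19).
−ln(0.19) = 1.6607; z = 11900 × 1.6607 = 19762 m.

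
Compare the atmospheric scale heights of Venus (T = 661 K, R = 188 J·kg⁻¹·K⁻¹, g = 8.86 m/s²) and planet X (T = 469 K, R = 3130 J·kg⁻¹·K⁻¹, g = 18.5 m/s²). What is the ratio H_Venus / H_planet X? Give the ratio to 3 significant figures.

H_Venus/H_planet X ≈ 0.177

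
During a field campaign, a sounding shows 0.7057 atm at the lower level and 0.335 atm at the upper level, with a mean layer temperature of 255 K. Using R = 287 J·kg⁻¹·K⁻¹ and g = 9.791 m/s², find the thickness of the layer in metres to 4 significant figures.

Hypsometric equation: Δz = (R T̄/g) ln(P₁/P₂).
R T̄/g = 287 × 255 / 9.791 = 7474.7 m.
ln(0.7057/0.335) = ln(2.1066) = 0.74508.
Δz = 7474.7 × 0.74508 = 5569.2 m.

Δz ≈ 5569 m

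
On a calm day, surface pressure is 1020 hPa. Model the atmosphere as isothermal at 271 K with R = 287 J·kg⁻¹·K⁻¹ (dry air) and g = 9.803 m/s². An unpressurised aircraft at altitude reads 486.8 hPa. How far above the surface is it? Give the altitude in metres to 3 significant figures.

z ≈ 5870 m

Scale height: H = RT/g = 287 × 271 / 9.803 = 7934.0 m.
Invert the barometric formula: z = H ln(P₀/P).
P₀/P = 1020/486.8 = 2.0953; ln(2.0953) = 0.73970.
z = 7934.0 × 0.73970 = 5868.8 m.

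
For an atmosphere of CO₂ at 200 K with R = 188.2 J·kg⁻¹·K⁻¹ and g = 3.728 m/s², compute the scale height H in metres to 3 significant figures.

H ≈ 10100 m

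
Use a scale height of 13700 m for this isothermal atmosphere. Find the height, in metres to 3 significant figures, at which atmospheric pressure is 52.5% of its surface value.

Set P/P₀ = exp(−z/H) = 0.525, so z = −H ln(0.525).
−ln(0.525) = 0.64436; z = 13700 × 0.64436 = 8827.7 m.

z ≈ 8830 m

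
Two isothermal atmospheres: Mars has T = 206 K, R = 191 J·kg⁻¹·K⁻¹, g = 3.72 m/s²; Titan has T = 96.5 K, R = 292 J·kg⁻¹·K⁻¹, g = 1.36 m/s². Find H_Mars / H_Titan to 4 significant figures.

H_Mars/H_Titan ≈ 0.5105

H = RT/g for each body.
H_Mars = 191 × 206 / 3.72 = 10577 m.
H_Titan = 292 × 96.5 / 1.36 = 20719 m.
H_Mars/H_Titan = 10577/20719 = 0.51050.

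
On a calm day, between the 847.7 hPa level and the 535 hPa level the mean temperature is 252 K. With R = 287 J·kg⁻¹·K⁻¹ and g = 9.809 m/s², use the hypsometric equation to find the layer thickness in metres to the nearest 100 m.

Hypsometric equation: Δz = (R T̄/g) ln(P₁/P₂).
R T̄/g = 287 × 252 / 9.809 = 7373.2 m.
ln(847.7/535) = ln(1.5845) = 0.46027.
Δz = 7373.2 × 0.46027 = 3393.7 m.

Δz ≈ 3400 m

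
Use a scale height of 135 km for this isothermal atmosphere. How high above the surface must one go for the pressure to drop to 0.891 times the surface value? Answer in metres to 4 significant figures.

Set P/P₀ = exp(−z/H) = 0.891, so z = −H ln(0.891).
−ln(0.891) = 0.11541; z = 135000 × 0.11541 = 15580 m.

z ≈ 15580 m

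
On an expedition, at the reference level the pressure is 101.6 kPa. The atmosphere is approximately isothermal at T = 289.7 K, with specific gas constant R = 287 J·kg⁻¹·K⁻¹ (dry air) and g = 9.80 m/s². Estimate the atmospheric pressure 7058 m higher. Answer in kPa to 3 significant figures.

Scale height: H = RT/g = 287 × 289.7 / 9.80 = 8484.1 m.
Barometric formula: P = P₀ exp(−z/H).
z/H = 7058.0/8484.1 = 0.83191; exp(−0.83191) = 0.43522.
P = 101.6 × 0.43522 = 44.218 kPa.

P ≈ 44.2 kPa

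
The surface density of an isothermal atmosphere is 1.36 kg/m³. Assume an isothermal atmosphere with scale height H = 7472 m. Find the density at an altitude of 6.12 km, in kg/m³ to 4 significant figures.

In an isothermal atmosphere, density decays like pressure: ρ = ρ₀ exp(−z/H).
z/H = 6120.0/7472.0 = 0.81906; exp(−0.81906) = 0.44085.
ρ = 1.36 × 0.44085 = 0.59956 kg/m³.

ρ ≈ 0.5996 kg/m³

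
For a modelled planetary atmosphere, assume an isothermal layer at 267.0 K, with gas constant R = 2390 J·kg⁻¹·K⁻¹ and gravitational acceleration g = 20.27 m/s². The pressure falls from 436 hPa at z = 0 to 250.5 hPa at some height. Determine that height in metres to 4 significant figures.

Scale height: H = RT/g = 2390 × 267.0 / 20.27 = 31481 m.
Invert the barometric formula: z = H ln(P₀/P).
P₀/P = 436/250.5 = 1.7405; ln(1.7405) = 0.55417.
z = 31481 × 0.55417 = 17446 m.

z ≈ 17450 m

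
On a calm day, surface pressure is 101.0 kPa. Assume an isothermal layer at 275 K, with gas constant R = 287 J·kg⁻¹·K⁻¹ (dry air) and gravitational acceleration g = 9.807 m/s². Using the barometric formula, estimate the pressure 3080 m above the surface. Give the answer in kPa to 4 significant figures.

P ≈ 68.88 kPa

Scale height: H = RT/g = 287 × 275 / 9.807 = 8047.8 m.
Barometric formula: P = P₀ exp(−z/H).
z/H = 3080.0/8047.8 = 0.38271; exp(−0.38271) = 0.68201.
P = 101.0 × 0.68201 = 68.883 kPa.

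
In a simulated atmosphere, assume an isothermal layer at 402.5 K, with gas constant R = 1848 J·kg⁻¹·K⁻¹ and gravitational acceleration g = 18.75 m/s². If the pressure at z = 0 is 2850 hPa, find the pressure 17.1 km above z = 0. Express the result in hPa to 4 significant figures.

Scale height: H = RT/g = 1848 × 402.5 / 18.75 = 39670 m.
Barometric formula: P = P₀ exp(−z/H).
z/H = 17100/39670 = 0.43106; exp(−0.43106) = 0.64982.
P = 2850 × 0.64982 = 1852.0 hPa.

P ≈ 1852 hPa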